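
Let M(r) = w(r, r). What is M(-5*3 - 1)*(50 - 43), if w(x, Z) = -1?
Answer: -7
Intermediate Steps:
M(r) = -1
M(-5*3 - 1)*(50 - 43) = -(50 - 43) = -1*7 = -7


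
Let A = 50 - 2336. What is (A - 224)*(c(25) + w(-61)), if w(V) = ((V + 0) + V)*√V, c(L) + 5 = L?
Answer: -50200 + 306220*I*√61 ≈ -50200.0 + 2.3917e+6*I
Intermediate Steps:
c(L) = -5 + L
w(V) = 2*V^(3/2) (w(V) = (V + V)*√V = (2*V)*√V = 2*V^(3/2))
A = -2286
(A - 224)*(c(25) + w(-61)) = (-2286 - 224)*((-5 + 25) + 2*(-61)^(3/2)) = -2510*(20 + 2*(-61*I*√61)) = -2510*(20 - 122*I*√61) = -50200 + 306220*I*√61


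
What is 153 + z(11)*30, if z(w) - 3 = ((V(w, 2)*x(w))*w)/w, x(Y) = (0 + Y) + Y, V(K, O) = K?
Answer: 7503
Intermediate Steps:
x(Y) = 2*Y (x(Y) = Y + Y = 2*Y)
z(w) = 3 + 2*w**2 (z(w) = 3 + ((w*(2*w))*w)/w = 3 + ((2*w**2)*w)/w = 3 + (2*w**3)/w = 3 + 2*w**2)
153 + z(11)*30 = 153 + (3 + 2*11**2)*30 = 153 + (3 + 2*121)*30 = 153 + (3 + 242)*30 = 153 + 245*30 = 153 + 7350 = 7503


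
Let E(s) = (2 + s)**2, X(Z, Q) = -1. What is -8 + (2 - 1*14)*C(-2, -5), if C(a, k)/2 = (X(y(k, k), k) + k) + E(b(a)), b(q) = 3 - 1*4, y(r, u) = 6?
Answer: 112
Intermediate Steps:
b(q) = -1 (b(q) = 3 - 4 = -1)
C(a, k) = 2*k (C(a, k) = 2*((-1 + k) + (2 - 1)**2) = 2*((-1 + k) + 1**2) = 2*((-1 + k) + 1) = 2*k)
-8 + (2 - 1*14)*C(-2, -5) = -8 + (2 - 1*14)*(2*(-5)) = -8 + (2 - 14)*(-10) = -8 - 12*(-10) = -8 + 120 = 112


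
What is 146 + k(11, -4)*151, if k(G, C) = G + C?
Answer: 1203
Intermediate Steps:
k(G, C) = C + G
146 + k(11, -4)*151 = 146 + (-4 + 11)*151 = 146 + 7*151 = 146 + 1057 = 1203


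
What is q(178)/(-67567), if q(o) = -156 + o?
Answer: -22/67567 ≈ -0.00032560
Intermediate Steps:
q(178)/(-67567) = (-156 + 178)/(-67567) = 22*(-1/67567) = -22/67567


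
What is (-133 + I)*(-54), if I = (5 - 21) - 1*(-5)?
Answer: 7776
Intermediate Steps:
I = -11 (I = -16 + 5 = -11)
(-133 + I)*(-54) = (-133 - 11)*(-54) = -144*(-54) = 7776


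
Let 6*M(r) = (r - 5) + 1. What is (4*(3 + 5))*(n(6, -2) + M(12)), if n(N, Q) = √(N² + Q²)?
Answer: 128/3 + 64*√10 ≈ 245.05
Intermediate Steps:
M(r) = -⅔ + r/6 (M(r) = ((r - 5) + 1)/6 = ((-5 + r) + 1)/6 = (-4 + r)/6 = -⅔ + r/6)
(4*(3 + 5))*(n(6, -2) + M(12)) = (4*(3 + 5))*(√(6² + (-2)²) + (-⅔ + (⅙)*12)) = (4*8)*(√(36 + 4) + (-⅔ + 2)) = 32*(√40 + 4/3) = 32*(2*√10 + 4/3) = 32*(4/3 + 2*√10) = 128/3 + 64*√10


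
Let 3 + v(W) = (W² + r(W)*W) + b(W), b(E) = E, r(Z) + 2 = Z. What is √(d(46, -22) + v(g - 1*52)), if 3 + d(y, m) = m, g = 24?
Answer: 28*√2 ≈ 39.598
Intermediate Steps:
r(Z) = -2 + Z
d(y, m) = -3 + m
v(W) = -3 + W + W² + W*(-2 + W) (v(W) = -3 + ((W² + (-2 + W)*W) + W) = -3 + ((W² + W*(-2 + W)) + W) = -3 + (W + W² + W*(-2 + W)) = -3 + W + W² + W*(-2 + W))
√(d(46, -22) + v(g - 1*52)) = √((-3 - 22) + (-3 - (24 - 1*52) + 2*(24 - 1*52)²)) = √(-25 + (-3 - (24 - 52) + 2*(24 - 52)²)) = √(-25 + (-3 - 1*(-28) + 2*(-28)²)) = √(-25 + (-3 + 28 + 2*784)) = √(-25 + (-3 + 28 + 1568)) = √(-25 + 1593) = √1568 = 28*√2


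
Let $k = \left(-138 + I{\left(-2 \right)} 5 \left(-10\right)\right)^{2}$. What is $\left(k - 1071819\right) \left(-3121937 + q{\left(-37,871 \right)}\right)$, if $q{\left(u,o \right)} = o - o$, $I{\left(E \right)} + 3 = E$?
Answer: $3306989815675$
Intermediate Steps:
$I{\left(E \right)} = -3 + E$
$q{\left(u,o \right)} = 0$
$k = 12544$ ($k = \left(-138 + \left(-3 - 2\right) 5 \left(-10\right)\right)^{2} = \left(-138 + \left(-5\right) 5 \left(-10\right)\right)^{2} = \left(-138 - -250\right)^{2} = \left(-138 + 250\right)^{2} = 112^{2} = 12544$)
$\left(k - 1071819\right) \left(-3121937 + q{\left(-37,871 \right)}\right) = \left(12544 - 1071819\right) \left(-3121937 + 0\right) = \left(-1059275\right) \left(-3121937\right) = 3306989815675$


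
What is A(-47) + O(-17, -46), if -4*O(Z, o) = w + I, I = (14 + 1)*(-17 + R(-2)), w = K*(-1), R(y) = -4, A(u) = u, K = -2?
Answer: 125/4 ≈ 31.250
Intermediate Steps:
w = 2 (w = -2*(-1) = 2)
I = -315 (I = (14 + 1)*(-17 - 4) = 15*(-21) = -315)
O(Z, o) = 313/4 (O(Z, o) = -(2 - 315)/4 = -¼*(-313) = 313/4)
A(-47) + O(-17, -46) = -47 + 313/4 = 125/4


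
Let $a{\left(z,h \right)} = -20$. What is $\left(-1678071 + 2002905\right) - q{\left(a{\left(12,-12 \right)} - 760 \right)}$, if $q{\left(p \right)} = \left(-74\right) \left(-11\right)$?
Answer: $324020$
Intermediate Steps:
$q{\left(p \right)} = 814$
$\left(-1678071 + 2002905\right) - q{\left(a{\left(12,-12 \right)} - 760 \right)} = \left(-1678071 + 2002905\right) - 814 = 324834 - 814 = 324020$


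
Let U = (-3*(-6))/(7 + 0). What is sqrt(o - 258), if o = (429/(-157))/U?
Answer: I*sqrt(229882854)/942 ≈ 16.095*I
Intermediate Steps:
U = 18/7 ≈ 2.5714
o = -1001/942 (o = (429/(-157))/(18/7) = (429*(-1/157))*(7/18) = -429/157*7/18 = -1001/942 ≈ -1.0626)
sqrt(o - 258) = sqrt(-1001/942 - 258) = sqrt(-244037/942) = I*sqrt(229882854)/942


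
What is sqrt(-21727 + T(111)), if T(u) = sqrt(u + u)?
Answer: sqrt(-21727 + sqrt(222)) ≈ 147.35*I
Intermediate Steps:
T(u) = sqrt(2)*sqrt(u) (T(u) = sqrt(2*u) = sqrt(2)*sqrt(u))
sqrt(-21727 + T(111)) = sqrt(-21727 + sqrt(2)*sqrt(111)) = sqrt(-21727 + sqrt(222))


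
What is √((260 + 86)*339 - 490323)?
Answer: I*√373029 ≈ 610.76*I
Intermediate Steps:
√((260 + 86)*339 - 490323) = √(346*339 - 490323) = √(117294 - 490323) = √(-373029) = I*√373029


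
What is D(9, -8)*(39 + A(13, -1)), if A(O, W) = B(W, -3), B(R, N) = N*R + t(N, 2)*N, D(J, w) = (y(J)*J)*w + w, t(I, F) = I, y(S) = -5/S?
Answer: 1632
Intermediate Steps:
D(J, w) = -4*w (D(J, w) = ((-5/J)*J)*w + w = -5*w + w = -4*w)
B(R, N) = N**2 + N*R (B(R, N) = N*R + N*N = N*R + N**2 = N**2 + N*R)
A(O, W) = 9 - 3*W (A(O, W) = -3*(-3 + W) = 9 - 3*W)
D(9, -8)*(39 + A(13, -1)) = (-4*(-8))*(39 + (9 - 3*(-1))) = 32*(39 + (9 + 3)) = 32*(39 + 12) = 32*51 = 1632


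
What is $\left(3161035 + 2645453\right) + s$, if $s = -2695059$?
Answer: $3111429$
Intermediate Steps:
$\left(3161035 + 2645453\right) + s = \left(3161035 + 2645453\right) - 2695059 = 5806488 - 2695059 = 3111429$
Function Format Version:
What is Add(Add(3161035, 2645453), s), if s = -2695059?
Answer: 3111429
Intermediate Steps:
Add(Add(3161035, 2645453), s) = Add(Add(3161035, 2645453), -2695059) = Add(5806488, -2695059) = 3111429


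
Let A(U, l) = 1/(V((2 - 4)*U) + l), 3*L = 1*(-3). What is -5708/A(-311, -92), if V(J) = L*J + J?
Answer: 525136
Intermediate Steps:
L = -1 (L = (1*(-3))/3 = (1/3)*(-3) = -1)
V(J) = 0 (V(J) = -J + J = 0)
A(U, l) = 1/l (A(U, l) = 1/(0 + l) = 1/l)
-5708/A(-311, -92) = -5708/(1/(-92)) = -5708/(-1/92) = -5708*(-92) = 525136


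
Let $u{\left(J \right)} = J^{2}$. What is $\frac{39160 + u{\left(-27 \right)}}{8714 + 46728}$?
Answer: $\frac{39889}{55442} \approx 0.71947$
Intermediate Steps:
$\frac{39160 + u{\left(-27 \right)}}{8714 + 46728} = \frac{39160 + \left(-27\right)^{2}}{8714 + 46728} = \frac{39160 + 729}{55442} = 39889 \cdot \frac{1}{55442} = \frac{39889}{55442}$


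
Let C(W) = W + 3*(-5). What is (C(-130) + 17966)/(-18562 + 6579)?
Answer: -17821/11983 ≈ -1.4872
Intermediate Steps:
C(W) = -15 + W (C(W) = W - 15 = -15 + W)
(C(-130) + 17966)/(-18562 + 6579) = ((-15 - 130) + 17966)/(-18562 + 6579) = (-145 + 17966)/(-11983) = 17821*(-1/11983) = -17821/11983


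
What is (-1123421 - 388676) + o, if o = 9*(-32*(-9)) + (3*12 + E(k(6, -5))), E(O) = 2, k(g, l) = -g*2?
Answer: -1509467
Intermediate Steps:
k(g, l) = -2*g
o = 2630 (o = 9*(-32*(-9)) + (3*12 + 2) = 9*288 + (36 + 2) = 2592 + 38 = 2630)
(-1123421 - 388676) + o = (-1123421 - 388676) + 2630 = -1512097 + 2630 = -1509467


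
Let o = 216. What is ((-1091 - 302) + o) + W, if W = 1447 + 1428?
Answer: 1698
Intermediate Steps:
W = 2875
((-1091 - 302) + o) + W = ((-1091 - 302) + 216) + 2875 = (-1393 + 216) + 2875 = -1177 + 2875 = 1698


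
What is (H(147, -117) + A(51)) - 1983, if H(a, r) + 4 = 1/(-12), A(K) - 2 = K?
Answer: -23209/12 ≈ -1934.1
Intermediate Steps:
A(K) = 2 + K
H(a, r) = -49/12 (H(a, r) = -4 + 1/(-12) = -4 - 1/12 = -49/12)
(H(147, -117) + A(51)) - 1983 = (-49/12 + (2 + 51)) - 1983 = (-49/12 + 53) - 1983 = 587/12 - 1983 = -23209/12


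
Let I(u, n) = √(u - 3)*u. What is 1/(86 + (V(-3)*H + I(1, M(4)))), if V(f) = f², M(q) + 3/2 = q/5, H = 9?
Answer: 167/27891 - I*√2/27891 ≈ 0.0059876 - 5.0705e-5*I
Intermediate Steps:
M(q) = -3/2 + q/5
I(u, n) = u*√(-3 + u) (I(u, n) = √(-3 + u)*u = u*√(-3 + u))
1/(86 + (V(-3)*H + I(1, M(4)))) = 1/(86 + ((-3)²*9 + 1*√(-3 + 1))) = 1/(86 + (9*9 + 1*√(-2))) = 1/(86 + (81 + 1*(I*√2))) = 1/(86 + (81 + I*√2)) = 1/(167 + I*√2)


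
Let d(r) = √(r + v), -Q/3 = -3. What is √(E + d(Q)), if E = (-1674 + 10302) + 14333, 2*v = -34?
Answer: √(22961 + 2*I*√2) ≈ 151.53 + 0.0093*I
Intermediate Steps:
v = -17 (v = (½)*(-34) = -17)
Q = 9 (Q = -3*(-3) = 9)
E = 22961 (E = 8628 + 14333 = 22961)
d(r) = √(-17 + r) (d(r) = √(r - 17) = √(-17 + r))
√(E + d(Q)) = √(22961 + √(-17 + 9)) = √(22961 + √(-8)) = √(22961 + 2*I*√2)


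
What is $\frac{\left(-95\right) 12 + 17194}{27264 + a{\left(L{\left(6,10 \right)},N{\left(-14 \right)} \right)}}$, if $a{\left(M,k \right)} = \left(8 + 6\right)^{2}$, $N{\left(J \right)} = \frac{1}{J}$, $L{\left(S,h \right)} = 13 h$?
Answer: $\frac{8027}{13730} \approx 0.58463$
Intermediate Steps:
$a{\left(M,k \right)} = 196$ ($a{\left(M,k \right)} = 14^{2} = 196$)
$\frac{\left(-95\right) 12 + 17194}{27264 + a{\left(L{\left(6,10 \right)},N{\left(-14 \right)} \right)}} = \frac{\left(-95\right) 12 + 17194}{27264 + 196} = \frac{-1140 + 17194}{27460} = 16054 \cdot \frac{1}{27460} = \frac{8027}{13730}$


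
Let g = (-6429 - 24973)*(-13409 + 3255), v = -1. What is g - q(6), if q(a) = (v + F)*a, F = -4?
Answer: 318855938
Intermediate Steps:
g = 318855908 (g = -31402*(-10154) = 318855908)
q(a) = -5*a (q(a) = (-1 - 4)*a = -5*a)
g - q(6) = 318855908 - (-5)*6 = 318855908 - 1*(-30) = 318855908 + 30 = 318855938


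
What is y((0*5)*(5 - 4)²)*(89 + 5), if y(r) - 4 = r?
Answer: 376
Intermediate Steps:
y(r) = 4 + r
y((0*5)*(5 - 4)²)*(89 + 5) = (4 + (0*5)*(5 - 4)²)*(89 + 5) = (4 + 0*1²)*94 = (4 + 0*1)*94 = (4 + 0)*94 = 4*94 = 376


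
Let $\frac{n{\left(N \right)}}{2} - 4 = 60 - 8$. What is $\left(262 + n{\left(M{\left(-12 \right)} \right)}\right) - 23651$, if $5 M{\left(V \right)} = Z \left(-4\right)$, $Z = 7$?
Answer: $-23277$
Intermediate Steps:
$M{\left(V \right)} = - \frac{28}{5}$ ($M{\left(V \right)} = \frac{7 \left(-4\right)}{5} = \frac{1}{5} \left(-28\right) = - \frac{28}{5}$)
$n{\left(N \right)} = 112$ ($n{\left(N \right)} = 8 + 2 \left(60 - 8\right) = 8 + 2 \cdot 52 = 8 + 104 = 112$)
$\left(262 + n{\left(M{\left(-12 \right)} \right)}\right) - 23651 = \left(262 + 112\right) - 23651 = 374 - 23651 = -23277$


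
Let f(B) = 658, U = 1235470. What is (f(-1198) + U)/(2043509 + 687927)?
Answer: 309032/682859 ≈ 0.45256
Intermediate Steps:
(f(-1198) + U)/(2043509 + 687927) = (658 + 1235470)/(2043509 + 687927) = 1236128/2731436 = 1236128*(1/2731436) = 309032/682859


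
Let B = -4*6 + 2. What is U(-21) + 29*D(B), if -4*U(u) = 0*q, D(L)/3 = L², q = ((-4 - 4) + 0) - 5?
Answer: 42108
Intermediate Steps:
B = -22 (B = -24 + 2 = -22)
q = -13 (q = (-8 + 0) - 5 = -8 - 5 = -13)
D(L) = 3*L²
U(u) = 0 (U(u) = -0*(-13) = -¼*0 = 0)
U(-21) + 29*D(B) = 0 + 29*(3*(-22)²) = 0 + 29*(3*484) = 0 + 29*1452 = 0 + 42108 = 42108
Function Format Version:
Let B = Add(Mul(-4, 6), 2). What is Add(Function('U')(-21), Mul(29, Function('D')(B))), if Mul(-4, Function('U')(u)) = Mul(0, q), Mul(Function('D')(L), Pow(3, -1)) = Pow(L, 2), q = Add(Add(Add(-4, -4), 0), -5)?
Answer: 42108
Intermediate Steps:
B = -22 (B = Add(-24, 2) = -22)
q = -13 (q = Add(Add(-8, 0), -5) = Add(-8, -5) = -13)
Function('D')(L) = Mul(3, Pow(L, 2))
Function('U')(u) = 0 (Function('U')(u) = Mul(Rational(-1, 4), Mul(0, -13)) = Mul(Rational(-1, 4), 0) = 0)
Add(Function('U')(-21), Mul(29, Function('D')(B))) = Add(0, Mul(29, Mul(3, Pow(-22, 2)))) = Add(0, Mul(29, Mul(3, 484))) = Add(0, Mul(29, 1452)) = Add(0, 42108) = 42108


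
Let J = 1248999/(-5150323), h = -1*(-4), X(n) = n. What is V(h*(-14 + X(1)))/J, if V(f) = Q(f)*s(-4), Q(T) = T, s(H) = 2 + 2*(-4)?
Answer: -535633592/416333 ≈ -1286.6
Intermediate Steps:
h = 4
s(H) = -6 (s(H) = 2 - 8 = -6)
J = -1248999/5150323 (J = 1248999*(-1/5150323) = -1248999/5150323 ≈ -0.24251)
V(f) = -6*f (V(f) = f*(-6) = -6*f)
V(h*(-14 + X(1)))/J = (-24*(-14 + 1))/(-1248999/5150323) = -24*(-13)*(-5150323/1248999) = -6*(-52)*(-5150323/1248999) = 312*(-5150323/1248999) = -535633592/416333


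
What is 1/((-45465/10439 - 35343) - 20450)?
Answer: -10439/582468592 ≈ -1.7922e-5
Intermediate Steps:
1/((-45465/10439 - 35343) - 20450) = 1/(-368991042/10439 - 20450) = 1/(-582468592/10439) = -10439/582468592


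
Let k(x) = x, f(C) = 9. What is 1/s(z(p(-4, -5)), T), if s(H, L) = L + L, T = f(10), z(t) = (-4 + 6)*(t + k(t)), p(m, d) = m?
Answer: 1/18 ≈ 0.055556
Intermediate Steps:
z(t) = 4*t (z(t) = (-4 + 6)*(t + t) = 2*(2*t) = 4*t)
T = 9
s(H, L) = 2*L
1/s(z(p(-4, -5)), T) = 1/(2*9) = 1/18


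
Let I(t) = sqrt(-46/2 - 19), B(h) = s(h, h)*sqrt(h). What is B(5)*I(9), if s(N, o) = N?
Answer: 5*I*sqrt(210) ≈ 72.457*I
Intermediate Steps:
B(h) = h**(3/2) (B(h) = h*sqrt(h) = h**(3/2))
I(t) = I*sqrt(42) (I(t) = sqrt(-46*1/2 - 19) = sqrt(-23 - 19) = sqrt(-42) = I*sqrt(42))
B(5)*I(9) = 5**(3/2)*(I*sqrt(42)) = (5*sqrt(5))*(I*sqrt(42)) = 5*I*sqrt(210)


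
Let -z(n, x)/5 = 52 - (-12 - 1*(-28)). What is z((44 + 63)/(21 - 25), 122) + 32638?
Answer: 32458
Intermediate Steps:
z(n, x) = -180 (z(n, x) = -5*(52 - (-12 - 1*(-28))) = -5*(52 - (-12 + 28)) = -5*(52 - 1*16) = -5*(52 - 16) = -5*36 = -180)
z((44 + 63)/(21 - 25), 122) + 32638 = -180 + 32638 = 32458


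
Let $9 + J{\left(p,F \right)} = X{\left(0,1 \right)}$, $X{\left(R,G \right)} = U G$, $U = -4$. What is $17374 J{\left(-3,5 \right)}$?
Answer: $-225862$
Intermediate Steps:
$X{\left(R,G \right)} = - 4 G$
$J{\left(p,F \right)} = -13$ ($J{\left(p,F \right)} = -9 - 4 = -13$)
$17374 J{\left(-3,5 \right)} = 17374 \left(-13\right) = -225862$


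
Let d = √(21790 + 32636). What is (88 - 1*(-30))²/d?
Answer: 6962*√54426/27213 ≈ 59.684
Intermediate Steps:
d = √54426 ≈ 233.29
(88 - 1*(-30))²/d = (88 - 1*(-30))²/(√54426) = (88 + 30)²*(√54426/54426) = 118²*(√54426/54426) = 13924*(√54426/54426) = 6962*√54426/27213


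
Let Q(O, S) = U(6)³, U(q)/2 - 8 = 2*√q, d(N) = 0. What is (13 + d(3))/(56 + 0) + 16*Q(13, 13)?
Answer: 7798797/56 + 55296*√6 ≈ 2.7471e+5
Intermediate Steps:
U(q) = 16 + 4*√q (U(q) = 16 + 2*(2*√q) = 16 + 4*√q)
Q(O, S) = (16 + 4*√6)³
(13 + d(3))/(56 + 0) + 16*Q(13, 13) = (13 + 0)/(56 + 0) + 16*(8704 + 3456*√6) = 13/56 + (139264 + 55296*√6) = 7798797/56 + 55296*√6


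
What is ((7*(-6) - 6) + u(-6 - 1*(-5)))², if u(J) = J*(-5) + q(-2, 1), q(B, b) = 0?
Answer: 1849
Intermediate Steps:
u(J) = -5*J (u(J) = J*(-5) + 0 = -5*J + 0 = -5*J)
((7*(-6) - 6) + u(-6 - 1*(-5)))² = ((7*(-6) - 6) - 5*(-6 - 1*(-5)))² = ((-42 - 6) - 5*(-6 + 5))² = (-48 - 5*(-1))² = (-48 + 5)² = (-43)² = 1849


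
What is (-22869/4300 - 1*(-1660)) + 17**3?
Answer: 28241031/4300 ≈ 6567.7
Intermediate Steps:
(-22869/4300 - 1*(-1660)) + 17**3 = (-22869*1/4300 + 1660) + 4913 = (-22869/4300 + 1660) + 4913 = 7115131/4300 + 4913 = 28241031/4300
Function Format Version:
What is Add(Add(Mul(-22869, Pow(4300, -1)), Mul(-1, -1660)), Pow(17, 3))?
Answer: Rational(28241031, 4300) ≈ 6567.7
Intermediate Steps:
Add(Add(Mul(-22869, Pow(4300, -1)), Mul(-1, -1660)), Pow(17, 3)) = Add(Add(Mul(-22869, Rational(1, 4300)), 1660), 4913) = Add(Add(Rational(-22869, 4300), 1660), 4913) = Add(Rational(7115131, 4300), 4913) = Rational(28241031, 4300)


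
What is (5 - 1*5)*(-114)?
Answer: 0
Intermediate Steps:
(5 - 1*5)*(-114) = (5 - 5)*(-114) = 0*(-114) = 0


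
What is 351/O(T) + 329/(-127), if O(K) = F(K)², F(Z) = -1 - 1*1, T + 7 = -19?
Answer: 43261/508 ≈ 85.159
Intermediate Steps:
T = -26 (T = -7 - 19 = -26)
F(Z) = -2 (F(Z) = -1 - 1 = -2)
O(K) = 4 (O(K) = (-2)² = 4)
351/O(T) + 329/(-127) = 351/4 + 329/(-127) = 351*(¼) + 329*(-1/127) = 351/4 - 329/127 = 43261/508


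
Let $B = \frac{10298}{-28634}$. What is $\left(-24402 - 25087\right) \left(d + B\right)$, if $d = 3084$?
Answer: $- \frac{2184864077231}{14317} \approx -1.5261 \cdot 10^{8}$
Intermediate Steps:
$B = - \frac{5149}{14317}$ ($B = 10298 \left(- \frac{1}{28634}\right) = - \frac{5149}{14317} \approx -0.35964$)
$\left(-24402 - 25087\right) \left(d + B\right) = \left(-24402 - 25087\right) \left(3084 - \frac{5149}{14317}\right) = \left(-49489\right) \frac{44148479}{14317} = - \frac{2184864077231}{14317}$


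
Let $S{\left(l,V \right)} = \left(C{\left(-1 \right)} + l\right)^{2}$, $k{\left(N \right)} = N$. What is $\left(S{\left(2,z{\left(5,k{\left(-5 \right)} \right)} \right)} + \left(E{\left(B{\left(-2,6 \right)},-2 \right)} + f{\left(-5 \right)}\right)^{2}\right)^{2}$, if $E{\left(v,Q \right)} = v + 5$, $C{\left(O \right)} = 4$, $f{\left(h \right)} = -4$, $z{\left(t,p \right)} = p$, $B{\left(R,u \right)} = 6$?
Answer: $7225$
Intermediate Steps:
$E{\left(v,Q \right)} = 5 + v$
$S{\left(l,V \right)} = \left(4 + l\right)^{2}$
$\left(S{\left(2,z{\left(5,k{\left(-5 \right)} \right)} \right)} + \left(E{\left(B{\left(-2,6 \right)},-2 \right)} + f{\left(-5 \right)}\right)^{2}\right)^{2} = \left(\left(4 + 2\right)^{2} + \left(\left(5 + 6\right) - 4\right)^{2}\right)^{2} = \left(6^{2} + \left(11 - 4\right)^{2}\right)^{2} = \left(36 + 7^{2}\right)^{2} = \left(36 + 49\right)^{2} = 85^{2} = 7225$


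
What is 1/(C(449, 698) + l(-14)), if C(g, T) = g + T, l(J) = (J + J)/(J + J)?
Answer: 1/1148 ≈ 0.00087108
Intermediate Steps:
l(J) = 1 (l(J) = (2*J)/((2*J)) = (2*J)*(1/(2*J)) = 1)
C(g, T) = T + g
1/(C(449, 698) + l(-14)) = 1/((698 + 449) + 1) = 1/(1147 + 1) = 1/1148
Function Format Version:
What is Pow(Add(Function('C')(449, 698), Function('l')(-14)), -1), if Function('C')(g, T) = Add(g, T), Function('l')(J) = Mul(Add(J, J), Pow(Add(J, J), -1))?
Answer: Rational(1, 1148) ≈ 0.00087108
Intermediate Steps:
Function('l')(J) = 1 (Function('l')(J) = Mul(Mul(2, J), Pow(Mul(2, J), -1)) = Mul(Mul(2, J), Mul(Rational(1, 2), Pow(J, -1))) = 1)
Function('C')(g, T) = Add(T, g)
Pow(Add(Function('C')(449, 698), Function('l')(-14)), -1) = Pow(Add(Add(698, 449), 1), -1) = Pow(Add(1147, 1), -1) = Pow(1148, -1) = Rational(1, 1148)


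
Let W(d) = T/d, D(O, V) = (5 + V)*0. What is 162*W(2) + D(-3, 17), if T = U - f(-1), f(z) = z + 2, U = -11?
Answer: -972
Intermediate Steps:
f(z) = 2 + z
D(O, V) = 0
T = -12 (T = -11 - (2 - 1) = -11 - 1*1 = -11 - 1 = -12)
W(d) = -12/d
162*W(2) + D(-3, 17) = 162*(-12/2) + 0 = 162*(-12*½) + 0 = 162*(-6) + 0 = -972 + 0 = -972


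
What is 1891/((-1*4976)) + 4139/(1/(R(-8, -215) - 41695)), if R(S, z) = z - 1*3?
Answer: -863226067123/4976 ≈ -1.7348e+8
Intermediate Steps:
R(S, z) = -3 + z (R(S, z) = z - 3 = -3 + z)
1891/((-1*4976)) + 4139/(1/(R(-8, -215) - 41695)) = 1891/((-1*4976)) + 4139/(1/((-3 - 215) - 41695)) = 1891/(-4976) + 4139/(1/(-218 - 41695)) = 1891*(-1/4976) + 4139/(1/(-41913)) = -1891/4976 + 4139/(-1/41913) = -1891/4976 + 4139*(-41913) = -1891/4976 - 173477907 = -863226067123/4976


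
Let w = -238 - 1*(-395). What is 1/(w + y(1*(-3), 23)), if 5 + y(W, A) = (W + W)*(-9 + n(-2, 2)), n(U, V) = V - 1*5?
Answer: 1/224 ≈ 0.0044643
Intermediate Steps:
n(U, V) = -5 + V (n(U, V) = V - 5 = -5 + V)
w = 157 (w = -238 + 395 = 157)
y(W, A) = -5 - 24*W (y(W, A) = -5 + (W + W)*(-9 + (-5 + 2)) = -5 + (2*W)*(-9 - 3) = -5 + (2*W)*(-12) = -5 - 24*W)
1/(w + y(1*(-3), 23)) = 1/(157 + (-5 - 24*(-3))) = 1/(157 + (-5 + 72)) = 1/(157 + 67) = 1/224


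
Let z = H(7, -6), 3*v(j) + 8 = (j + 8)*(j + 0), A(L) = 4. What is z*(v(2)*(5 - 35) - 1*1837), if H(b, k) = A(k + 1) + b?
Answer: -21527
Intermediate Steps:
v(j) = -8/3 + j*(8 + j)/3 (v(j) = -8/3 + ((j + 8)*(j + 0))/3 = -8/3 + ((8 + j)*j)/3 = -8/3 + (j*(8 + j))/3 = -8/3 + j*(8 + j)/3)
H(b, k) = 4 + b
z = 11 (z = 4 + 7 = 11)
z*(v(2)*(5 - 35) - 1*1837) = 11*((-8/3 + (⅓)*2² + (8/3)*2)*(5 - 35) - 1*1837) = 11*((-8/3 + (⅓)*4 + 16/3)*(-30) - 1837) = 11*((-8/3 + 4/3 + 16/3)*(-30) - 1837) = 11*(4*(-30) - 1837) = 11*(-120 - 1837) = 11*(-1957) = -21527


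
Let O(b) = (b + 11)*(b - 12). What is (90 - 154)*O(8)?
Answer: 4864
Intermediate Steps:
O(b) = (-12 + b)*(11 + b) (O(b) = (11 + b)*(-12 + b) = (-12 + b)*(11 + b))
(90 - 154)*O(8) = (90 - 154)*(-132 + 8² - 1*8) = -64*(-132 + 64 - 8) = -64*(-76) = 4864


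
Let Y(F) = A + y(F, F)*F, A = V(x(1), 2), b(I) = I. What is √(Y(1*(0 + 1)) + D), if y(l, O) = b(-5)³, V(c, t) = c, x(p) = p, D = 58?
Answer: I*√66 ≈ 8.124*I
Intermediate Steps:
y(l, O) = -125 (y(l, O) = (-5)³ = -125)
A = 1
Y(F) = 1 - 125*F
√(Y(1*(0 + 1)) + D) = √((1 - 125*(0 + 1)) + 58) = √((1 - 125) + 58) = √(-124 + 58) = √(-66) = I*√66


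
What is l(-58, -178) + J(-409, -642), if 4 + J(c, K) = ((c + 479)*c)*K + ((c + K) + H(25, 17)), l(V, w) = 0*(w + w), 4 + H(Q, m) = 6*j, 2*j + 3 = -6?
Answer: 18379374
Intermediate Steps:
j = -9/2 (j = -3/2 + (1/2)*(-6) = -3/2 - 3 = -9/2 ≈ -4.5000)
H(Q, m) = -31 (H(Q, m) = -4 + 6*(-9/2) = -4 - 27 = -31)
l(V, w) = 0 (l(V, w) = 0*(2*w) = 0)
J(c, K) = -35 + K + c + K*c*(479 + c) (J(c, K) = -4 + (((c + 479)*c)*K + ((c + K) - 31)) = -4 + (((479 + c)*c)*K + ((K + c) - 31)) = -4 + ((c*(479 + c))*K + (-31 + K + c)) = -4 + (K*c*(479 + c) + (-31 + K + c)) = -4 + (-31 + K + c + K*c*(479 + c)) = -35 + K + c + K*c*(479 + c))
l(-58, -178) + J(-409, -642) = 0 + (-35 - 642 - 409 - 642*(-409)**2 + 479*(-642)*(-409)) = 0 + (-35 - 642 - 409 - 642*167281 + 125774862) = 0 + (-35 - 642 - 409 - 107394402 + 125774862) = 0 + 18379374 = 18379374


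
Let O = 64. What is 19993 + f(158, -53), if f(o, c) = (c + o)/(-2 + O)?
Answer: 1239671/62 ≈ 19995.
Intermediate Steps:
f(o, c) = c/62 + o/62 (f(o, c) = (c + o)/(-2 + 64) = (c + o)/62 = (c + o)*(1/62) = c/62 + o/62)
19993 + f(158, -53) = 19993 + ((1/62)*(-53) + (1/62)*158) = 19993 + (-53/62 + 79/31) = 19993 + 105/62 = 1239671/62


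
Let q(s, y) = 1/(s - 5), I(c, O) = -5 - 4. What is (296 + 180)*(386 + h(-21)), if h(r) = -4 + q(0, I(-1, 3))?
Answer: 908684/5 ≈ 1.8174e+5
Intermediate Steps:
I(c, O) = -9
q(s, y) = 1/(-5 + s)
h(r) = -21/5 (h(r) = -4 + 1/(-5 + 0) = -4 + 1/(-5) = -4 - 1/5 = -21/5)
(296 + 180)*(386 + h(-21)) = (296 + 180)*(386 - 21/5) = 476*(1909/5) = 908684/5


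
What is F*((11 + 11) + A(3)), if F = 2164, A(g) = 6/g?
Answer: 51936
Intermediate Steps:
F*((11 + 11) + A(3)) = 2164*((11 + 11) + 6/3) = 2164*(22 + 6*(⅓)) = 2164*(22 + 2) = 2164*24 = 51936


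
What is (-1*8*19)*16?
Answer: -2432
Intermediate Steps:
(-1*8*19)*16 = -8*19*16 = -152*16 = -2432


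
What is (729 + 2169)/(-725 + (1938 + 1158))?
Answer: 2898/2371 ≈ 1.2223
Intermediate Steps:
(729 + 2169)/(-725 + (1938 + 1158)) = 2898/(-725 + 3096) = 2898/2371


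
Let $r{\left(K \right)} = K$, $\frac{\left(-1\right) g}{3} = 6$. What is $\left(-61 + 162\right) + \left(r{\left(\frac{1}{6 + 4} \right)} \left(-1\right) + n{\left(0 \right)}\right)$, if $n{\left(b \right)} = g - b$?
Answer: $\frac{829}{10} \approx 82.9$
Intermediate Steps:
$g = -18$ ($g = \left(-3\right) 6 = -18$)
$n{\left(b \right)} = -18 - b$
$\left(-61 + 162\right) + \left(r{\left(\frac{1}{6 + 4} \right)} \left(-1\right) + n{\left(0 \right)}\right) = \left(-61 + 162\right) + \left(\frac{1}{6 + 4} \left(-1\right) - 18\right) = 101 + \left(\frac{1}{10} \left(-1\right) + \left(-18 + 0\right)\right) = 101 + \left(\frac{1}{10} \left(-1\right) - 18\right) = 101 - \frac{181}{10} = \frac{829}{10}$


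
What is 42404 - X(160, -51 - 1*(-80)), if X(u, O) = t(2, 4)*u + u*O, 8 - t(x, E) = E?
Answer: 37124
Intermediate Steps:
t(x, E) = 8 - E
X(u, O) = 4*u + O*u (X(u, O) = (8 - 1*4)*u + u*O = (8 - 4)*u + O*u = 4*u + O*u)
42404 - X(160, -51 - 1*(-80)) = 42404 - 160*(4 + (-51 - 1*(-80))) = 42404 - 160*(4 + (-51 + 80)) = 42404 - 160*(4 + 29) = 42404 - 160*33 = 42404 - 1*5280 = 42404 - 5280 = 37124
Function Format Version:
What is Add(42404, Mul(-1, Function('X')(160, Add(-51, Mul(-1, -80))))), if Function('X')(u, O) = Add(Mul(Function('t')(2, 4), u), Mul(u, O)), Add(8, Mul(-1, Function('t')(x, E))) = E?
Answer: 37124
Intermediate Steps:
Function('t')(x, E) = Add(8, Mul(-1, E))
Function('X')(u, O) = Add(Mul(4, u), Mul(O, u)) (Function('X')(u, O) = Add(Mul(Add(8, Mul(-1, 4)), u), Mul(u, O)) = Add(Mul(Add(8, -4), u), Mul(O, u)) = Add(Mul(4, u), Mul(O, u)))
Add(42404, Mul(-1, Function('X')(160, Add(-51, Mul(-1, -80))))) = Add(42404, Mul(-1, Mul(160, Add(4, Add(-51, Mul(-1, -80)))))) = Add(42404, Mul(-1, Mul(160, Add(4, Add(-51, 80))))) = Add(42404, Mul(-1, Mul(160, Add(4, 29)))) = Add(42404, Mul(-1, Mul(160, 33))) = Add(42404, Mul(-1, 5280)) = Add(42404, -5280) = 37124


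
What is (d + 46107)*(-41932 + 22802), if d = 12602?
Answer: -1123103170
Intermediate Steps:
(d + 46107)*(-41932 + 22802) = (12602 + 46107)*(-41932 + 22802) = 58709*(-19130) = -1123103170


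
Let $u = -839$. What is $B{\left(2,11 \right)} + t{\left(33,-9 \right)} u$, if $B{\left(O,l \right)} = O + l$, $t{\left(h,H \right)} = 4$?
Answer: $-3343$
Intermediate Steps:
$B{\left(2,11 \right)} + t{\left(33,-9 \right)} u = \left(2 + 11\right) + 4 \left(-839\right) = 13 - 3356 = -3343$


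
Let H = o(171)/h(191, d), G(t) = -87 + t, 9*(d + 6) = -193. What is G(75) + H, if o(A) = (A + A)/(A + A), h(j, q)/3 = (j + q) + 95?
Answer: -27921/2327 ≈ -11.999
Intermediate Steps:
d = -247/9 (d = -6 + (⅑)*(-193) = -6 - 193/9 = -247/9 ≈ -27.444)
h(j, q) = 285 + 3*j + 3*q (h(j, q) = 3*((j + q) + 95) = 3*(95 + j + q) = 285 + 3*j + 3*q)
o(A) = 1 (o(A) = (2*A)/((2*A)) = (2*A)*(1/(2*A)) = 1)
H = 3/2327 (H = 1/(285 + 3*191 + 3*(-247/9)) = 1/(285 + 573 - 247/3) = 1/(2327/3) = 1*(3/2327) = 3/2327 ≈ 0.0012892)
G(75) + H = (-87 + 75) + 3/2327 = -12 + 3/2327 = -27921/2327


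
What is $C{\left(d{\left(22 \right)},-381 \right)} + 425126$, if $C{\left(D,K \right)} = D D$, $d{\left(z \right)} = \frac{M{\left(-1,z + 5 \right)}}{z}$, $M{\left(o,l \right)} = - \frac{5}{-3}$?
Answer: $\frac{1851848881}{4356} \approx 4.2513 \cdot 10^{5}$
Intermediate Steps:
$M{\left(o,l \right)} = \frac{5}{3}$ ($M{\left(o,l \right)} = \left(-5\right) \left(- \frac{1}{3}\right) = \frac{5}{3}$)
$d{\left(z \right)} = \frac{5}{3 z}$
$C{\left(D,K \right)} = D^{2}$
$C{\left(d{\left(22 \right)},-381 \right)} + 425126 = \left(\frac{5}{3 \cdot 22}\right)^{2} + 425126 = \left(\frac{5}{3} \cdot \frac{1}{22}\right)^{2} + 425126 = \left(\frac{5}{66}\right)^{2} + 425126 = \frac{25}{4356} + 425126 = \frac{1851848881}{4356}$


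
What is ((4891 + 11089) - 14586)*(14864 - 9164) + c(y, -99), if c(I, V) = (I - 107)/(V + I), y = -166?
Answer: 2105637273/265 ≈ 7.9458e+6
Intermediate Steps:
c(I, V) = (-107 + I)/(I + V)
((4891 + 11089) - 14586)*(14864 - 9164) + c(y, -99) = ((4891 + 11089) - 14586)*(14864 - 9164) + (-107 - 166)/(-166 - 99) = (15980 - 14586)*5700 - 273/(-265) = 1394*5700 - 1/265*(-273) = 7945800 + 273/265 = 2105637273/265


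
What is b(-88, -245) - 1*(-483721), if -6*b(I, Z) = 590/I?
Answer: 127702639/264 ≈ 4.8372e+5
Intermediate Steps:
b(I, Z) = -295/(3*I)
b(-88, -245) - 1*(-483721) = -295/3/(-88) - 1*(-483721) = -295/3*(-1/88) + 483721 = 295/264 + 483721 = 127702639/264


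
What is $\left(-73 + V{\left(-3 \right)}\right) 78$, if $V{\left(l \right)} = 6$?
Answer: $-5226$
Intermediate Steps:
$\left(-73 + V{\left(-3 \right)}\right) 78 = \left(-73 + 6\right) 78 = \left(-67\right) 78 = -5226$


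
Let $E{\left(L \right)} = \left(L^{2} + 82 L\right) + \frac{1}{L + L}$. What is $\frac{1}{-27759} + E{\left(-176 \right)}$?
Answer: $\frac{161654175281}{9771168} \approx 16544.0$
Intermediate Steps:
$E{\left(L \right)} = L^{2} + \frac{1}{2 L} + 82 L$ ($E{\left(L \right)} = \left(L^{2} + 82 L\right) + \frac{1}{2 L} = L^{2} + \frac{1}{2 L} + 82 L$)
$\frac{1}{-27759} + E{\left(-176 \right)} = \frac{1}{-27759} + \left(\left(-176\right)^{2} + \frac{1}{2 \left(-176\right)} + 82 \left(-176\right)\right) = - \frac{1}{27759} + \left(30976 + \frac{1}{2} \left(- \frac{1}{176}\right) - 14432\right) = - \frac{1}{27759} - - \frac{5823487}{352} = - \frac{1}{27759} + \frac{5823487}{352} = \frac{161654175281}{9771168}$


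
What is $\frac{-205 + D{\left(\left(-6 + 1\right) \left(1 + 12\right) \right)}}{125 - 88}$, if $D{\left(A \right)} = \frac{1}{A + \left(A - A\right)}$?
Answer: $- \frac{13326}{2405} \approx -5.541$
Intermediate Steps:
$D{\left(A \right)} = \frac{1}{A}$ ($D{\left(A \right)} = \frac{1}{A + 0} = \frac{1}{A}$)
$\frac{-205 + D{\left(\left(-6 + 1\right) \left(1 + 12\right) \right)}}{125 - 88} = \frac{-205 + \frac{1}{\left(-6 + 1\right) \left(1 + 12\right)}}{125 - 88} = \frac{-205 + \frac{1}{\left(-5\right) 13}}{37} = \left(-205 + \frac{1}{-65}\right) \frac{1}{37} = \left(-205 - \frac{1}{65}\right) \frac{1}{37} = \left(- \frac{13326}{65}\right) \frac{1}{37} = - \frac{13326}{2405}$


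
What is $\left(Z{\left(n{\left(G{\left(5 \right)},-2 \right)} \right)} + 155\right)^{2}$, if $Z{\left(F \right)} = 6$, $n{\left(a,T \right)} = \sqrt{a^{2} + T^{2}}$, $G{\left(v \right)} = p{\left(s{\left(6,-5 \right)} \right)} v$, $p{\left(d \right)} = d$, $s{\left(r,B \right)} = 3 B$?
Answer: $25921$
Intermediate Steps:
$G{\left(v \right)} = - 15 v$ ($G{\left(v \right)} = 3 \left(-5\right) v = - 15 v$)
$n{\left(a,T \right)} = \sqrt{T^{2} + a^{2}}$
$\left(Z{\left(n{\left(G{\left(5 \right)},-2 \right)} \right)} + 155\right)^{2} = \left(6 + 155\right)^{2} = 161^{2} = 25921$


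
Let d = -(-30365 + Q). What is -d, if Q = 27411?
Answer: -2954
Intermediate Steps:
d = 2954 (d = -(-30365 + 27411) = -1*(-2954) = 2954)
-d = -1*2954 = -2954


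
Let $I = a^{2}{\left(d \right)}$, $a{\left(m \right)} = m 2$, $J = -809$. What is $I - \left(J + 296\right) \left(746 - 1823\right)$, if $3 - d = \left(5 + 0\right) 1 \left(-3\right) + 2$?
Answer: $-551477$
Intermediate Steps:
$d = 16$ ($d = 3 - \left(\left(5 + 0\right) 1 \left(-3\right) + 2\right) = 3 - \left(5 \cdot 1 \left(-3\right) + 2\right) = 3 - \left(5 \left(-3\right) + 2\right) = 3 - \left(-15 + 2\right) = 3 - -13 = 3 + 13 = 16$)
$a{\left(m \right)} = 2 m$
$I = 1024$ ($I = \left(2 \cdot 16\right)^{2} = 32^{2} = 1024$)
$I - \left(J + 296\right) \left(746 - 1823\right) = 1024 - \left(-809 + 296\right) \left(746 - 1823\right) = 1024 - \left(-513\right) \left(-1077\right) = 1024 - 552501 = -551477$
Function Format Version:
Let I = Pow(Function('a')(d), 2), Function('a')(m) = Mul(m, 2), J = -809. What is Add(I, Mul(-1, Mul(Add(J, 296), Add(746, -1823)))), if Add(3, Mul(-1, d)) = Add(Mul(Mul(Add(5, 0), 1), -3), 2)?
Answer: -551477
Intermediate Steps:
d = 16 (d = Add(3, Mul(-1, Add(Mul(Mul(Add(5, 0), 1), -3), 2))) = Add(3, Mul(-1, Add(Mul(Mul(5, 1), -3), 2))) = Add(3, Mul(-1, Add(Mul(5, -3), 2))) = Add(3, Mul(-1, Add(-15, 2))) = Add(3, Mul(-1, -13)) = Add(3, 13) = 16)
Function('a')(m) = Mul(2, m)
I = 1024 (I = Pow(Mul(2, 16), 2) = Pow(32, 2) = 1024)
Add(I, Mul(-1, Mul(Add(J, 296), Add(746, -1823)))) = Add(1024, Mul(-1, Mul(Add(-809, 296), Add(746, -1823)))) = Add(1024, Mul(-1, Mul(-513, -1077))) = Add(1024, Mul(-1, 552501)) = Add(1024, -552501) = -551477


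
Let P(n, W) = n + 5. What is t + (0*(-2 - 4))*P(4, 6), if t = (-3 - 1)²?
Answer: 16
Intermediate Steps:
t = 16 (t = (-4)² = 16)
P(n, W) = 5 + n
t + (0*(-2 - 4))*P(4, 6) = 16 + (0*(-2 - 4))*(5 + 4) = 16 + (0*(-6))*9 = 16 + 0*9 = 16 + 0 = 16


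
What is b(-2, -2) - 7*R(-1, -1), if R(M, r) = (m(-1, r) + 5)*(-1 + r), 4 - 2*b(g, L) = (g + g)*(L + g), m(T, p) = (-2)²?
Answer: 120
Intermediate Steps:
m(T, p) = 4
b(g, L) = 2 - g*(L + g) (b(g, L) = 2 - (g + g)*(L + g)/2 = 2 - 2*g*(L + g)/2 = 2 - g*(L + g))
R(M, r) = -9 + 9*r (R(M, r) = (4 + 5)*(-1 + r) = 9*(-1 + r) = -9 + 9*r)
b(-2, -2) - 7*R(-1, -1) = (2 - 1*(-2)² - 1*(-2)*(-2)) - 7*(-9 + 9*(-1)) = (2 - 1*4 - 4) - 7*(-9 - 9) = (2 - 4 - 4) - 7*(-18) = -6 + 126 = 120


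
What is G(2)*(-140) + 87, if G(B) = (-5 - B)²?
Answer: -6773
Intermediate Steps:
G(2)*(-140) + 87 = (5 + 2)²*(-140) + 87 = 7²*(-140) + 87 = 49*(-140) + 87 = -6860 + 87 = -6773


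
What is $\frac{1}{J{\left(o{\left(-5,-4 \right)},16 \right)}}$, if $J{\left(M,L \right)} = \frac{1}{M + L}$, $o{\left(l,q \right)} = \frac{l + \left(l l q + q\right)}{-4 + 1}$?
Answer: $\frac{157}{3} \approx 52.333$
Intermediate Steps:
$o{\left(l,q \right)} = - \frac{l}{3} - \frac{q}{3} - \frac{q l^{2}}{3}$ ($o{\left(l,q \right)} = \frac{l + \left(l^{2} q + q\right)}{-3} = \left(l + \left(q l^{2} + q\right)\right) \left(- \frac{1}{3}\right) = \left(l + \left(q + q l^{2}\right)\right) \left(- \frac{1}{3}\right) = \left(l + q + q l^{2}\right) \left(- \frac{1}{3}\right) = - \frac{l}{3} - \frac{q}{3} - \frac{q l^{2}}{3}$)
$J{\left(M,L \right)} = \frac{1}{L + M}$
$\frac{1}{J{\left(o{\left(-5,-4 \right)},16 \right)}} = \frac{1}{\frac{1}{16 - \left(-3 - \frac{100}{3}\right)}} = \frac{1}{\frac{1}{16 + \left(\frac{5}{3} + \frac{4}{3} - \left(- \frac{4}{3}\right) 25\right)}} = \frac{1}{\frac{1}{16 + \left(\frac{5}{3} + \frac{4}{3} + \frac{100}{3}\right)}} = \frac{1}{\frac{1}{16 + \frac{109}{3}}} = \frac{1}{\frac{1}{\frac{157}{3}}} = \frac{1}{\frac{3}{157}} = \frac{157}{3}$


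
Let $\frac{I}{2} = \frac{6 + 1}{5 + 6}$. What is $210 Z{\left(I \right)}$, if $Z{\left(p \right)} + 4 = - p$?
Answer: $- \frac{12180}{11} \approx -1107.3$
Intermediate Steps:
$I = \frac{14}{11}$ ($I = 2 \frac{6 + 1}{5 + 6} = 2 \cdot \frac{7}{11} = \frac{14}{11} \approx 1.2727$)
$Z{\left(p \right)} = -4 - p$
$210 Z{\left(I \right)} = 210 \left(-4 - \frac{14}{11}\right) = 210 \left(- \frac{58}{11}\right) = - \frac{12180}{11}$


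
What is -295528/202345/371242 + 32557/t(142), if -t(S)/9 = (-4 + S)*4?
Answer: -1222824764985017/186595502825160 ≈ -6.5533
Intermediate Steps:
t(S) = 144 - 36*S (t(S) = -9*(-4 + S)*4 = -9*(-16 + 4*S) = 144 - 36*S)
-295528/202345/371242 + 32557/t(142) = -295528/202345/371242 + 32557/(144 - 36*142) = -295528*1/202345*(1/371242) + 32557/(144 - 5112) = -295528/202345*1/371242 + 32557/(-4968) = -147764/37559481245 + 32557*(-1/4968) = -147764/37559481245 - 32557/4968 = -1222824764985017/186595502825160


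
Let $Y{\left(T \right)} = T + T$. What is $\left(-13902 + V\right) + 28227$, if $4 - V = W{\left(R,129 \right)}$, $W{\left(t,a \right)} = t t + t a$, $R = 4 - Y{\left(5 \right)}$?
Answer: $15067$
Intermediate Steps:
$Y{\left(T \right)} = 2 T$
$R = -6$ ($R = 4 - 2 \cdot 5 = 4 - 10 = -6$)
$W{\left(t,a \right)} = t^{2} + a t$
$V = 742$ ($V = 4 - - 6 \left(129 - 6\right) = 4 - \left(-6\right) 123 = 4 - -738 = 4 + 738 = 742$)
$\left(-13902 + V\right) + 28227 = \left(-13902 + 742\right) + 28227 = -13160 + 28227 = 15067$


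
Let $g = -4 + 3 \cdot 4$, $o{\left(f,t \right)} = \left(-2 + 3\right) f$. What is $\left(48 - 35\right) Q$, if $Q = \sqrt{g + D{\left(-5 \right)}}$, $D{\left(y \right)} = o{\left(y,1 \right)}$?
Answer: $13 \sqrt{3} \approx 22.517$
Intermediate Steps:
$o{\left(f,t \right)} = f$ ($o{\left(f,t \right)} = 1 f = f$)
$D{\left(y \right)} = y$
$g = 8$ ($g = -4 + 12 = 8$)
$Q = \sqrt{3}$ ($Q = \sqrt{8 - 5} = \sqrt{3} \approx 1.732$)
$\left(48 - 35\right) Q = \left(48 - 35\right) \sqrt{3} = 13 \sqrt{3}$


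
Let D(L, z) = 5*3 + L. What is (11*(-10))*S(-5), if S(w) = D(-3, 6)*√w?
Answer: -1320*I*√5 ≈ -2951.6*I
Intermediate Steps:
D(L, z) = 15 + L
S(w) = 12*√w (S(w) = (15 - 3)*√w = 12*√w)
(11*(-10))*S(-5) = (11*(-10))*(12*√(-5)) = -1320*I*√5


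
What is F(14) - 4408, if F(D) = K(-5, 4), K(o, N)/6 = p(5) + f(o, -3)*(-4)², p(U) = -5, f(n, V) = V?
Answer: -4726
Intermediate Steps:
K(o, N) = -318 (K(o, N) = 6*(-5 - 3*(-4)²) = 6*(-5 - 3*16) = 6*(-5 - 48) = 6*(-53) = -318)
F(D) = -318
F(14) - 4408 = -318 - 4408 = -4726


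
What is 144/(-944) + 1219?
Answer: 71912/59 ≈ 1218.8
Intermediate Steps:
144/(-944) + 1219 = -1/944*144 + 1219 = -9/59 + 1219 = 71912/59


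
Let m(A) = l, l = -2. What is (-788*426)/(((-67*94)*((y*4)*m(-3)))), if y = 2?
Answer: -41961/12596 ≈ -3.3313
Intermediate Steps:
m(A) = -2
(-788*426)/(((-67*94)*((y*4)*m(-3)))) = (-788*426)/(((-67*94)*((2*4)*(-2)))) = -335688/((-50384*(-2))) = -335688/((-6298*(-16))) = -335688/100768 = -335688*1/100768 = -41961/12596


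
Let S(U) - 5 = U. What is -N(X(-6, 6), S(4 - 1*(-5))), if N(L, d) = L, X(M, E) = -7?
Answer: 7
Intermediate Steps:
S(U) = 5 + U
-N(X(-6, 6), S(4 - 1*(-5))) = -1*(-7) = 7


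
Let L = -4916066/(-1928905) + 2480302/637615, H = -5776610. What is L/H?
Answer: -2056837494/1845362463662795 ≈ -1.1146e-6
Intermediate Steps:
L = 28795724916/4472359133 (L = -4916066*(-1/1928905) + 2480302*(1/637615) = 4916066/1928905 + 225482/57965 = 28795724916/4472359133 ≈ 6.4386)
L/H = (28795724916/4472359133)/(-5776610) = (28795724916/4472359133)*(-1/5776610) = -2056837494/1845362463662795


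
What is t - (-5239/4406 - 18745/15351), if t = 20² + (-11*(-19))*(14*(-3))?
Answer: -566495632909/67636506 ≈ -8375.6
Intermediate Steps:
t = -8378 (t = 400 + 209*(-42) = 400 - 8778 = -8378)
t - (-5239/4406 - 18745/15351) = -8378 - (-5239/4406 - 18745/15351) = -8378 - 1*(-163014359/67636506) = -8378 + 163014359/67636506 = -566495632909/67636506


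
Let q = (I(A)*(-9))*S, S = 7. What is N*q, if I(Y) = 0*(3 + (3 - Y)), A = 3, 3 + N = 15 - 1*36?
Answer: 0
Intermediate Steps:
N = -24 (N = -3 + (15 - 1*36) = -3 + (15 - 36) = -3 - 21 = -24)
I(Y) = 0 (I(Y) = 0*(6 - Y) = 0)
q = 0 (q = (0*(-9))*7 = 0*7 = 0)
N*q = -24*0 = 0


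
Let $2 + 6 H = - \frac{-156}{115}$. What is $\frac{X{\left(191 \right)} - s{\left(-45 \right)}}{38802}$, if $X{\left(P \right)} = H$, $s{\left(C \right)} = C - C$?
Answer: $- \frac{37}{13386690} \approx -2.7639 \cdot 10^{-6}$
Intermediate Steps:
$s{\left(C \right)} = 0$
$H = - \frac{37}{345}$ ($H = - \frac{1}{3} + \frac{\left(-1\right) \left(- \frac{156}{115}\right)}{6} = - \frac{1}{3} + \frac{1}{6} \cdot \frac{156}{115} = - \frac{1}{3} + \frac{26}{115} = - \frac{37}{345} \approx -0.10725$)
$X{\left(P \right)} = - \frac{37}{345}$
$\frac{X{\left(191 \right)} - s{\left(-45 \right)}}{38802} = \frac{- \frac{37}{345} - 0}{38802} = \left(- \frac{37}{345} + 0\right) \frac{1}{38802} = \left(- \frac{37}{345}\right) \frac{1}{38802} = - \frac{37}{13386690}$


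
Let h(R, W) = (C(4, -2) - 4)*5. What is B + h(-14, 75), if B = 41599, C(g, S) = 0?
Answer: 41579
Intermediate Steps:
h(R, W) = -20 (h(R, W) = (0 - 4)*5 = -4*5 = -20)
B + h(-14, 75) = 41599 - 20 = 41579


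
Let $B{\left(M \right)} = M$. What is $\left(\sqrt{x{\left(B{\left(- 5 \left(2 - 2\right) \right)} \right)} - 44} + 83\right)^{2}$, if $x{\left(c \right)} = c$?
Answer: $6845 + 332 i \sqrt{11} \approx 6845.0 + 1101.1 i$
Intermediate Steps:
$\left(\sqrt{x{\left(B{\left(- 5 \left(2 - 2\right) \right)} \right)} - 44} + 83\right)^{2} = \left(\sqrt{- 5 \left(2 - 2\right) - 44} + 83\right)^{2} = \left(\sqrt{\left(-5\right) 0 - 44} + 83\right)^{2} = \left(\sqrt{0 - 44} + 83\right)^{2} = \left(\sqrt{-44} + 83\right)^{2} = \left(2 i \sqrt{11} + 83\right)^{2} = \left(83 + 2 i \sqrt{11}\right)^{2}$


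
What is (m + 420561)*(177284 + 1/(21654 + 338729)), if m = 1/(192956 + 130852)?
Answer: 511801421478435280141/6864405792 ≈ 7.4559e+10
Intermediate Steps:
m = 1/323808 ≈ 3.0883e-6
(m + 420561)*(177284 + 1/(21654 + 338729)) = (1/323808 + 420561)*(177284 + 1/(21654 + 338729)) = 136181016289*(177284 + 1/360383)/323808 = (136181016289/323808)*(63890139773/360383) = 511801421478435280141/6864405792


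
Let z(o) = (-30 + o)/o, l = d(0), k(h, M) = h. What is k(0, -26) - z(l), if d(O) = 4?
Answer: 13/2 ≈ 6.5000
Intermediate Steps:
l = 4
z(o) = (-30 + o)/o
k(0, -26) - z(l) = 0 - (-30 + 4)/4 = 0 - (-26)/4 = 0 - 1*(-13/2) = 0 + 13/2 = 13/2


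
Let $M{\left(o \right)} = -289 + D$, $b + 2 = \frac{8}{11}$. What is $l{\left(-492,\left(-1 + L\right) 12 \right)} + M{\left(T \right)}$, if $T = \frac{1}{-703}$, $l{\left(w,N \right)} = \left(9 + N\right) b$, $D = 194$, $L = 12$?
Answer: $- \frac{3019}{11} \approx -274.45$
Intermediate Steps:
$b = - \frac{14}{11}$ ($b = -2 + \frac{8}{11} = - \frac{14}{11} \approx -1.2727$)
$l{\left(w,N \right)} = - \frac{126}{11} - \frac{14 N}{11}$ ($l{\left(w,N \right)} = \left(9 + N\right) \left(- \frac{14}{11}\right) = - \frac{126}{11} - \frac{14 N}{11}$)
$T = - \frac{1}{703} \approx -0.0014225$
$M{\left(o \right)} = -95$ ($M{\left(o \right)} = -289 + 194 = -95$)
$l{\left(-492,\left(-1 + L\right) 12 \right)} + M{\left(T \right)} = \left(- \frac{126}{11} - \frac{14 \left(-1 + 12\right) 12}{11}\right) - 95 = \left(- \frac{126}{11} - \frac{14 \cdot 11 \cdot 12}{11}\right) - 95 = \left(- \frac{126}{11} - 168\right) - 95 = - \frac{1974}{11} - 95 = - \frac{3019}{11}$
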